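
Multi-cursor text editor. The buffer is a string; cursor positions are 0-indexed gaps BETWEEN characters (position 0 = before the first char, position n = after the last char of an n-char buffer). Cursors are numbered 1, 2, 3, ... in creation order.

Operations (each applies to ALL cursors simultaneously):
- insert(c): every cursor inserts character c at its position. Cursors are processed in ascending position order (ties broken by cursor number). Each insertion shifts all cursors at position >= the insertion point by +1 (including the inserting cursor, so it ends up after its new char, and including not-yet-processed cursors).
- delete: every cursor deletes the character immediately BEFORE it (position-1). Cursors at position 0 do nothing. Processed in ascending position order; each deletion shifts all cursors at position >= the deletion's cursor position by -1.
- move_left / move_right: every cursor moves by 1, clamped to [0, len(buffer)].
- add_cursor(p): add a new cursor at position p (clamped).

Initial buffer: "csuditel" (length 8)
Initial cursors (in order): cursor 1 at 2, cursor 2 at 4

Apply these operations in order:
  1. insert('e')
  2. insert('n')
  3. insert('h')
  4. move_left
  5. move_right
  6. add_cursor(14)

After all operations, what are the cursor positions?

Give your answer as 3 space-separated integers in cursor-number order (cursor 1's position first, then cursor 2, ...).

Answer: 5 10 14

Derivation:
After op 1 (insert('e')): buffer="cseudeitel" (len 10), cursors c1@3 c2@6, authorship ..1..2....
After op 2 (insert('n')): buffer="csenudenitel" (len 12), cursors c1@4 c2@8, authorship ..11..22....
After op 3 (insert('h')): buffer="csenhudenhitel" (len 14), cursors c1@5 c2@10, authorship ..111..222....
After op 4 (move_left): buffer="csenhudenhitel" (len 14), cursors c1@4 c2@9, authorship ..111..222....
After op 5 (move_right): buffer="csenhudenhitel" (len 14), cursors c1@5 c2@10, authorship ..111..222....
After op 6 (add_cursor(14)): buffer="csenhudenhitel" (len 14), cursors c1@5 c2@10 c3@14, authorship ..111..222....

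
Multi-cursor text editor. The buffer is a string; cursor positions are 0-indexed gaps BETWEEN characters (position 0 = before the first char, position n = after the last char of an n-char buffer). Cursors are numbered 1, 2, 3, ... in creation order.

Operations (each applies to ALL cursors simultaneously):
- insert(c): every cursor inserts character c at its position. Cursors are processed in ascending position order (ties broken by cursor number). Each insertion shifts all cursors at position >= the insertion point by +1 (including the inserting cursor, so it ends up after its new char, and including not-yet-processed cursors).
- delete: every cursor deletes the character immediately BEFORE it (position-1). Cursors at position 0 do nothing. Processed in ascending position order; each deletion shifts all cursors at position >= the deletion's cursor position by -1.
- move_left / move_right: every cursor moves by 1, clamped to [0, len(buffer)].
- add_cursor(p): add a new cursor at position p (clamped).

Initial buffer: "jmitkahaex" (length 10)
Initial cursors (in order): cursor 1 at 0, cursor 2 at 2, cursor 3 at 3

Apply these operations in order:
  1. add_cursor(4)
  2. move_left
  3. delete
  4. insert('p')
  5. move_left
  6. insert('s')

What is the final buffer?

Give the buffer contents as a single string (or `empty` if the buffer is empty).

After op 1 (add_cursor(4)): buffer="jmitkahaex" (len 10), cursors c1@0 c2@2 c3@3 c4@4, authorship ..........
After op 2 (move_left): buffer="jmitkahaex" (len 10), cursors c1@0 c2@1 c3@2 c4@3, authorship ..........
After op 3 (delete): buffer="tkahaex" (len 7), cursors c1@0 c2@0 c3@0 c4@0, authorship .......
After op 4 (insert('p')): buffer="pppptkahaex" (len 11), cursors c1@4 c2@4 c3@4 c4@4, authorship 1234.......
After op 5 (move_left): buffer="pppptkahaex" (len 11), cursors c1@3 c2@3 c3@3 c4@3, authorship 1234.......
After op 6 (insert('s')): buffer="pppssssptkahaex" (len 15), cursors c1@7 c2@7 c3@7 c4@7, authorship 12312344.......

Answer: pppssssptkahaex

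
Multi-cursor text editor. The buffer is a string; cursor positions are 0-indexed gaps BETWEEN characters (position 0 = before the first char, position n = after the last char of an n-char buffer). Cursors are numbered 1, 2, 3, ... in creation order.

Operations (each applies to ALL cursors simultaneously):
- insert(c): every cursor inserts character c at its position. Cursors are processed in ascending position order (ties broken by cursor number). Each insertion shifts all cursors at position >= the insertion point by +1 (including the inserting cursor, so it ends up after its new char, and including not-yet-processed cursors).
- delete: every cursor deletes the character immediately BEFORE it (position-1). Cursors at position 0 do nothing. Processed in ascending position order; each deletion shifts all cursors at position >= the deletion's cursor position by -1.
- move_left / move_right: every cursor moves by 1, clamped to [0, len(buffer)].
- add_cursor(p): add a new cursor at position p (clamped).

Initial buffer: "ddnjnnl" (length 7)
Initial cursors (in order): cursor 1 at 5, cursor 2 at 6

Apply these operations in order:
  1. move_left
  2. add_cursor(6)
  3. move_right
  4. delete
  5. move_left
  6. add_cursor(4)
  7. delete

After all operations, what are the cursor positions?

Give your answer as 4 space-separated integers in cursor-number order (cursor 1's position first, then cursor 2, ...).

After op 1 (move_left): buffer="ddnjnnl" (len 7), cursors c1@4 c2@5, authorship .......
After op 2 (add_cursor(6)): buffer="ddnjnnl" (len 7), cursors c1@4 c2@5 c3@6, authorship .......
After op 3 (move_right): buffer="ddnjnnl" (len 7), cursors c1@5 c2@6 c3@7, authorship .......
After op 4 (delete): buffer="ddnj" (len 4), cursors c1@4 c2@4 c3@4, authorship ....
After op 5 (move_left): buffer="ddnj" (len 4), cursors c1@3 c2@3 c3@3, authorship ....
After op 6 (add_cursor(4)): buffer="ddnj" (len 4), cursors c1@3 c2@3 c3@3 c4@4, authorship ....
After op 7 (delete): buffer="" (len 0), cursors c1@0 c2@0 c3@0 c4@0, authorship 

Answer: 0 0 0 0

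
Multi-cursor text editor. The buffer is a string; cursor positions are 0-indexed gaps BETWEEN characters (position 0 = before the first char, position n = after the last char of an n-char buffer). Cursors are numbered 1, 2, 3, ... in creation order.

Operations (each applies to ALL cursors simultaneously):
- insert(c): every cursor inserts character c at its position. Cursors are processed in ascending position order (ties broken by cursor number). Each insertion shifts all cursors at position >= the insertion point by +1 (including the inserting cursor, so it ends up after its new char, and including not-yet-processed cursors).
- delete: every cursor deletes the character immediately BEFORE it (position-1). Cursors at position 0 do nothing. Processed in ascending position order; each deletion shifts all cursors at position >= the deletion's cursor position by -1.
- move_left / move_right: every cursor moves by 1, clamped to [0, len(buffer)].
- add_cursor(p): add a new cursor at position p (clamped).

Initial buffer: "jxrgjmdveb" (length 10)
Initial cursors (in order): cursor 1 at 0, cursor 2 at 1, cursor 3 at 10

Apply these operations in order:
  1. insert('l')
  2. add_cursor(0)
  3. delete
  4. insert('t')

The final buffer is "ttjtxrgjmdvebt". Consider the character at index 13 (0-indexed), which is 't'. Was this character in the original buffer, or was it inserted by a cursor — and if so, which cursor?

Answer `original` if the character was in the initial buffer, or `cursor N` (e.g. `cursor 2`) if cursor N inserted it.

After op 1 (insert('l')): buffer="ljlxrgjmdvebl" (len 13), cursors c1@1 c2@3 c3@13, authorship 1.2.........3
After op 2 (add_cursor(0)): buffer="ljlxrgjmdvebl" (len 13), cursors c4@0 c1@1 c2@3 c3@13, authorship 1.2.........3
After op 3 (delete): buffer="jxrgjmdveb" (len 10), cursors c1@0 c4@0 c2@1 c3@10, authorship ..........
After op 4 (insert('t')): buffer="ttjtxrgjmdvebt" (len 14), cursors c1@2 c4@2 c2@4 c3@14, authorship 14.2.........3
Authorship (.=original, N=cursor N): 1 4 . 2 . . . . . . . . . 3
Index 13: author = 3

Answer: cursor 3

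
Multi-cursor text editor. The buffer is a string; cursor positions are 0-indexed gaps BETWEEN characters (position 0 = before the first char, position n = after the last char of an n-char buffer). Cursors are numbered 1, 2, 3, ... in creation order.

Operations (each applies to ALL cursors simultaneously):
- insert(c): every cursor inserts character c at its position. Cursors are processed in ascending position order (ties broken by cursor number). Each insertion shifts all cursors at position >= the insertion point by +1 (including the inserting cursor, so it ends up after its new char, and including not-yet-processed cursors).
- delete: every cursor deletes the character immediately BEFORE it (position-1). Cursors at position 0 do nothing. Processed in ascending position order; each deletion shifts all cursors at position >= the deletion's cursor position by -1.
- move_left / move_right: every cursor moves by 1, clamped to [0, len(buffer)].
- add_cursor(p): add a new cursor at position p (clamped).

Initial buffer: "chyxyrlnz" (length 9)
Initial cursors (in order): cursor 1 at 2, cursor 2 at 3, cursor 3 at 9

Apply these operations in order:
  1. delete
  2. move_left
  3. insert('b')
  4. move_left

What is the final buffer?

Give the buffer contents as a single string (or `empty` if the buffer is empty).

Answer: bbcxyrlbn

Derivation:
After op 1 (delete): buffer="cxyrln" (len 6), cursors c1@1 c2@1 c3@6, authorship ......
After op 2 (move_left): buffer="cxyrln" (len 6), cursors c1@0 c2@0 c3@5, authorship ......
After op 3 (insert('b')): buffer="bbcxyrlbn" (len 9), cursors c1@2 c2@2 c3@8, authorship 12.....3.
After op 4 (move_left): buffer="bbcxyrlbn" (len 9), cursors c1@1 c2@1 c3@7, authorship 12.....3.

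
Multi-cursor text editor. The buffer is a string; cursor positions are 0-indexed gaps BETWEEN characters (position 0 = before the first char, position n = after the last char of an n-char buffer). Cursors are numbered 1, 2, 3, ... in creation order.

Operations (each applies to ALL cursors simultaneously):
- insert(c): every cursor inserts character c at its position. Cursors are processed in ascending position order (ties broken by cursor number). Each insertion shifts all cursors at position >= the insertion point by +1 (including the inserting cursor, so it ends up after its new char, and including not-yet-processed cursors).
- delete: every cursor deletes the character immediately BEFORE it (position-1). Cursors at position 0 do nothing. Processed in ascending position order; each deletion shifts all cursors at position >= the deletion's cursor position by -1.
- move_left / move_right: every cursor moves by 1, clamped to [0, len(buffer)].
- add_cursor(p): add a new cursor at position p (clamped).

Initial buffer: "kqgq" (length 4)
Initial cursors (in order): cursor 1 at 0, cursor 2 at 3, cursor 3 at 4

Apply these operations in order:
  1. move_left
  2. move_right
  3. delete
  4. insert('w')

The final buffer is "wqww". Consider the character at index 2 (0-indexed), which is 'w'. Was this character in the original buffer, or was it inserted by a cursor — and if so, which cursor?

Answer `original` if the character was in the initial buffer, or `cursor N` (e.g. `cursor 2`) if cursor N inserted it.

After op 1 (move_left): buffer="kqgq" (len 4), cursors c1@0 c2@2 c3@3, authorship ....
After op 2 (move_right): buffer="kqgq" (len 4), cursors c1@1 c2@3 c3@4, authorship ....
After op 3 (delete): buffer="q" (len 1), cursors c1@0 c2@1 c3@1, authorship .
After op 4 (insert('w')): buffer="wqww" (len 4), cursors c1@1 c2@4 c3@4, authorship 1.23
Authorship (.=original, N=cursor N): 1 . 2 3
Index 2: author = 2

Answer: cursor 2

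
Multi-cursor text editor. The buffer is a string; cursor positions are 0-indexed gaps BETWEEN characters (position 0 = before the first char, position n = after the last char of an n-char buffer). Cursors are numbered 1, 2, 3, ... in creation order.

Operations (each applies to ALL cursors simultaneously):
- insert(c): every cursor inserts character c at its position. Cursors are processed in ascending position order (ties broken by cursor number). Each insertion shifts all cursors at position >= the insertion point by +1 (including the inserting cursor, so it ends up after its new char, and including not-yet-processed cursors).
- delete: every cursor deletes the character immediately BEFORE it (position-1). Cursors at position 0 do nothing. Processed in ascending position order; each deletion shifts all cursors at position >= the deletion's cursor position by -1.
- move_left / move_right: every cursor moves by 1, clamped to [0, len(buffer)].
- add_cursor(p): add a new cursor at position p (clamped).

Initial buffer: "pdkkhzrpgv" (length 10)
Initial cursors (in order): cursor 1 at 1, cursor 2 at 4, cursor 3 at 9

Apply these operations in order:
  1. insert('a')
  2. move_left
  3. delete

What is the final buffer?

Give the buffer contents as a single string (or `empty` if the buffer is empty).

After op 1 (insert('a')): buffer="padkkahzrpgav" (len 13), cursors c1@2 c2@6 c3@12, authorship .1...2.....3.
After op 2 (move_left): buffer="padkkahzrpgav" (len 13), cursors c1@1 c2@5 c3@11, authorship .1...2.....3.
After op 3 (delete): buffer="adkahzrpav" (len 10), cursors c1@0 c2@3 c3@8, authorship 1..2....3.

Answer: adkahzrpav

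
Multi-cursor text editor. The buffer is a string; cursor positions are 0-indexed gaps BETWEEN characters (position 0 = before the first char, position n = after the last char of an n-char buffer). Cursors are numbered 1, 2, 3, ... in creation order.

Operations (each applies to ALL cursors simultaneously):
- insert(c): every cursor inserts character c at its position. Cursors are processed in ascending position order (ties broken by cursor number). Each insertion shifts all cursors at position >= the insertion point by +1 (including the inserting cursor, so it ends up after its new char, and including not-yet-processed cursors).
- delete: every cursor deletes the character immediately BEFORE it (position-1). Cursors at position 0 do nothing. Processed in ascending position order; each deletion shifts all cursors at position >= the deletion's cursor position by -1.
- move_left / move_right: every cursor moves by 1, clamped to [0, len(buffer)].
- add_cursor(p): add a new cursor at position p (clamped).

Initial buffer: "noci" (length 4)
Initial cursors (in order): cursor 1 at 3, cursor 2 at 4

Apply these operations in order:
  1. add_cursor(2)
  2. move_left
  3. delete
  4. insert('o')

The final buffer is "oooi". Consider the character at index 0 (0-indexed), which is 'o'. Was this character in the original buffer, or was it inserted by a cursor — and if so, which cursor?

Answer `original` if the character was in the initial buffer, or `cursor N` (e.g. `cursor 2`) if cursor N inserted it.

Answer: cursor 1

Derivation:
After op 1 (add_cursor(2)): buffer="noci" (len 4), cursors c3@2 c1@3 c2@4, authorship ....
After op 2 (move_left): buffer="noci" (len 4), cursors c3@1 c1@2 c2@3, authorship ....
After op 3 (delete): buffer="i" (len 1), cursors c1@0 c2@0 c3@0, authorship .
After op 4 (insert('o')): buffer="oooi" (len 4), cursors c1@3 c2@3 c3@3, authorship 123.
Authorship (.=original, N=cursor N): 1 2 3 .
Index 0: author = 1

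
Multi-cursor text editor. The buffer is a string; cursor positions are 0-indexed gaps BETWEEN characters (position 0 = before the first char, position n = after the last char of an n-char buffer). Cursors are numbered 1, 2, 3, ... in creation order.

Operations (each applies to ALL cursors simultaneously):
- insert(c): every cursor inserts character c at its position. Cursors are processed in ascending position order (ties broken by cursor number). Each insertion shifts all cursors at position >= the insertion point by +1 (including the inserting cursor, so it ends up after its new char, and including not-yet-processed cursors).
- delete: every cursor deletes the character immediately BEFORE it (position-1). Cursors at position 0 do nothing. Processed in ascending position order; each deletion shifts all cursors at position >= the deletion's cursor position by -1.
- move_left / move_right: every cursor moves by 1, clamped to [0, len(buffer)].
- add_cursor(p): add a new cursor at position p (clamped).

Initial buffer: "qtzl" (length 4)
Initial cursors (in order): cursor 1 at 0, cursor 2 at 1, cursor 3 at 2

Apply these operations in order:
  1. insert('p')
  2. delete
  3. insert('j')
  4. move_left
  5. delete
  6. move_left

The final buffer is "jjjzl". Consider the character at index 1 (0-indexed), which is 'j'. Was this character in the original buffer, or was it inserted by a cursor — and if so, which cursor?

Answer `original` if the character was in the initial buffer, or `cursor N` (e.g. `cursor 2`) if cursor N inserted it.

After op 1 (insert('p')): buffer="pqptpzl" (len 7), cursors c1@1 c2@3 c3@5, authorship 1.2.3..
After op 2 (delete): buffer="qtzl" (len 4), cursors c1@0 c2@1 c3@2, authorship ....
After op 3 (insert('j')): buffer="jqjtjzl" (len 7), cursors c1@1 c2@3 c3@5, authorship 1.2.3..
After op 4 (move_left): buffer="jqjtjzl" (len 7), cursors c1@0 c2@2 c3@4, authorship 1.2.3..
After op 5 (delete): buffer="jjjzl" (len 5), cursors c1@0 c2@1 c3@2, authorship 123..
After op 6 (move_left): buffer="jjjzl" (len 5), cursors c1@0 c2@0 c3@1, authorship 123..
Authorship (.=original, N=cursor N): 1 2 3 . .
Index 1: author = 2

Answer: cursor 2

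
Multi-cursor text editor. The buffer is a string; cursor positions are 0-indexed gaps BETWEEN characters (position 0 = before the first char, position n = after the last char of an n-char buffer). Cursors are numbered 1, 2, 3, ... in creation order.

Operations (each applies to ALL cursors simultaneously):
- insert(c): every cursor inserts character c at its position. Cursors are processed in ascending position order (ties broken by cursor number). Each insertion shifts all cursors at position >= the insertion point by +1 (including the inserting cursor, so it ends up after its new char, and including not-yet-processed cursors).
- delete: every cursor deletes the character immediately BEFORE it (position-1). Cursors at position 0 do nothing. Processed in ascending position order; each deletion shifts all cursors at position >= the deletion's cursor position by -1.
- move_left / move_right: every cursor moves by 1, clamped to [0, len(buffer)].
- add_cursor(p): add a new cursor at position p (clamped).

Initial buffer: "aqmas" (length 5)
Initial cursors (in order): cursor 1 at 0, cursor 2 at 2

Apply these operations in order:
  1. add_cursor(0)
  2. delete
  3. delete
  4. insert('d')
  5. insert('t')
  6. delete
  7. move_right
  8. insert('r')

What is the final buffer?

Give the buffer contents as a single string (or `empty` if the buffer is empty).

After op 1 (add_cursor(0)): buffer="aqmas" (len 5), cursors c1@0 c3@0 c2@2, authorship .....
After op 2 (delete): buffer="amas" (len 4), cursors c1@0 c3@0 c2@1, authorship ....
After op 3 (delete): buffer="mas" (len 3), cursors c1@0 c2@0 c3@0, authorship ...
After op 4 (insert('d')): buffer="dddmas" (len 6), cursors c1@3 c2@3 c3@3, authorship 123...
After op 5 (insert('t')): buffer="dddtttmas" (len 9), cursors c1@6 c2@6 c3@6, authorship 123123...
After op 6 (delete): buffer="dddmas" (len 6), cursors c1@3 c2@3 c3@3, authorship 123...
After op 7 (move_right): buffer="dddmas" (len 6), cursors c1@4 c2@4 c3@4, authorship 123...
After op 8 (insert('r')): buffer="dddmrrras" (len 9), cursors c1@7 c2@7 c3@7, authorship 123.123..

Answer: dddmrrras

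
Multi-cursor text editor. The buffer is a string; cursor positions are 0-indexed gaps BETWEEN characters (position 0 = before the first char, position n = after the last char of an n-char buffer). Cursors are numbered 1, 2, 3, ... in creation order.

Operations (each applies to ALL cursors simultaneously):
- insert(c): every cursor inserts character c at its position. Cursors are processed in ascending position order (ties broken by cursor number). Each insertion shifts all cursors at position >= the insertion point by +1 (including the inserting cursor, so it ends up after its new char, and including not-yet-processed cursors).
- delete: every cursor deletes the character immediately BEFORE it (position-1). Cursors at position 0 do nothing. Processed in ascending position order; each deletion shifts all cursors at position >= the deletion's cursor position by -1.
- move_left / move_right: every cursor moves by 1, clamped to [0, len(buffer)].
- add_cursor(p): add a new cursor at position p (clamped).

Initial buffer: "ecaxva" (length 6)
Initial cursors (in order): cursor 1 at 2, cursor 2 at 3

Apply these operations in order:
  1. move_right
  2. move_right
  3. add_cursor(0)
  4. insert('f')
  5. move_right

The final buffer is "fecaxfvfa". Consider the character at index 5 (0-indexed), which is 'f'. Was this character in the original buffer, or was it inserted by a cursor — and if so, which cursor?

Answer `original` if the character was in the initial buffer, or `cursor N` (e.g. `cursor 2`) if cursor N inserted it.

After op 1 (move_right): buffer="ecaxva" (len 6), cursors c1@3 c2@4, authorship ......
After op 2 (move_right): buffer="ecaxva" (len 6), cursors c1@4 c2@5, authorship ......
After op 3 (add_cursor(0)): buffer="ecaxva" (len 6), cursors c3@0 c1@4 c2@5, authorship ......
After op 4 (insert('f')): buffer="fecaxfvfa" (len 9), cursors c3@1 c1@6 c2@8, authorship 3....1.2.
After op 5 (move_right): buffer="fecaxfvfa" (len 9), cursors c3@2 c1@7 c2@9, authorship 3....1.2.
Authorship (.=original, N=cursor N): 3 . . . . 1 . 2 .
Index 5: author = 1

Answer: cursor 1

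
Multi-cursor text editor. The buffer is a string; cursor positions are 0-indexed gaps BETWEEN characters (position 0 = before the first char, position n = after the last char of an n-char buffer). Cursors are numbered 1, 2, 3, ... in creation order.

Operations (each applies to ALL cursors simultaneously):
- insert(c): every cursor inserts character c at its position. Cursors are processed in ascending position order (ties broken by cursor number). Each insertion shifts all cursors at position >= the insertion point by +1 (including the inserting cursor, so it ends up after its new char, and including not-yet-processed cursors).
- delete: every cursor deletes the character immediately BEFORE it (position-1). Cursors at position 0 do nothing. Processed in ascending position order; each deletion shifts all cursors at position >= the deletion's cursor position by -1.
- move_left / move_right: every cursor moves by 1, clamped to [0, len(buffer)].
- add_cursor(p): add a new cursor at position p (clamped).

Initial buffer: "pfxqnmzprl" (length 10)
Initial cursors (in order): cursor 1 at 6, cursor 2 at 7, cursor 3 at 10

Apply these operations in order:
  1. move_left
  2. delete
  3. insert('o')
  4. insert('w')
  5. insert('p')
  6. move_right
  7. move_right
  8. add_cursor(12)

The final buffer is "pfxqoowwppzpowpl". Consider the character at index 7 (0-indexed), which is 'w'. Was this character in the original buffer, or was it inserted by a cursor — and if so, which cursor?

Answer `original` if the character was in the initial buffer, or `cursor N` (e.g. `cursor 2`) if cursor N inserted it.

Answer: cursor 2

Derivation:
After op 1 (move_left): buffer="pfxqnmzprl" (len 10), cursors c1@5 c2@6 c3@9, authorship ..........
After op 2 (delete): buffer="pfxqzpl" (len 7), cursors c1@4 c2@4 c3@6, authorship .......
After op 3 (insert('o')): buffer="pfxqoozpol" (len 10), cursors c1@6 c2@6 c3@9, authorship ....12..3.
After op 4 (insert('w')): buffer="pfxqoowwzpowl" (len 13), cursors c1@8 c2@8 c3@12, authorship ....1212..33.
After op 5 (insert('p')): buffer="pfxqoowwppzpowpl" (len 16), cursors c1@10 c2@10 c3@15, authorship ....121212..333.
After op 6 (move_right): buffer="pfxqoowwppzpowpl" (len 16), cursors c1@11 c2@11 c3@16, authorship ....121212..333.
After op 7 (move_right): buffer="pfxqoowwppzpowpl" (len 16), cursors c1@12 c2@12 c3@16, authorship ....121212..333.
After op 8 (add_cursor(12)): buffer="pfxqoowwppzpowpl" (len 16), cursors c1@12 c2@12 c4@12 c3@16, authorship ....121212..333.
Authorship (.=original, N=cursor N): . . . . 1 2 1 2 1 2 . . 3 3 3 .
Index 7: author = 2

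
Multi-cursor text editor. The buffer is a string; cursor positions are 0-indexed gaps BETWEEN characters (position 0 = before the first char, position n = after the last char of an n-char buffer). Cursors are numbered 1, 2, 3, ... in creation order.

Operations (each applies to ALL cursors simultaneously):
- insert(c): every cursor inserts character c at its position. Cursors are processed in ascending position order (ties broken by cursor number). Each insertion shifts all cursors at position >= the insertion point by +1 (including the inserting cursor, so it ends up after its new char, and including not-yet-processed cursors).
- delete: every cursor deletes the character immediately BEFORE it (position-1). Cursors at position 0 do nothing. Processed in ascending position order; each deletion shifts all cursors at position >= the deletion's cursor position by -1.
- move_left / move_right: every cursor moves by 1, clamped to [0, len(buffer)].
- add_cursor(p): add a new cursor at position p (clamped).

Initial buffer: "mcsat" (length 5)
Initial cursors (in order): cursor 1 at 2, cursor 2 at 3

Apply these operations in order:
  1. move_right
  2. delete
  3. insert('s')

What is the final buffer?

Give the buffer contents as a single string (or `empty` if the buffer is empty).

Answer: mcsst

Derivation:
After op 1 (move_right): buffer="mcsat" (len 5), cursors c1@3 c2@4, authorship .....
After op 2 (delete): buffer="mct" (len 3), cursors c1@2 c2@2, authorship ...
After op 3 (insert('s')): buffer="mcsst" (len 5), cursors c1@4 c2@4, authorship ..12.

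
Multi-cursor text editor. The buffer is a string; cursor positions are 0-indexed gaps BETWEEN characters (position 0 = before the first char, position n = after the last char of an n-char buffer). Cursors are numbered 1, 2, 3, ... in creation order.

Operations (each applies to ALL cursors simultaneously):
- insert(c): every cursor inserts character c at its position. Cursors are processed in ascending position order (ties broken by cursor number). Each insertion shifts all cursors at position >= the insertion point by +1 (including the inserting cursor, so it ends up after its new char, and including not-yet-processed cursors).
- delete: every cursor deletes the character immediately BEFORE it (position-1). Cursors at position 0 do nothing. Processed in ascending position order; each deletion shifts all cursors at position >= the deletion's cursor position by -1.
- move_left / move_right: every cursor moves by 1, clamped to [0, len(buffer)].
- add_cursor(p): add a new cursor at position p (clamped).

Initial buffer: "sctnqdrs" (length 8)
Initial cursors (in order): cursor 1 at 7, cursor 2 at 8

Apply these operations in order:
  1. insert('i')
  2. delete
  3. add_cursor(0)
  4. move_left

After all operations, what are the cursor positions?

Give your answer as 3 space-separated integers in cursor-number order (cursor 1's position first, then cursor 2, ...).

After op 1 (insert('i')): buffer="sctnqdrisi" (len 10), cursors c1@8 c2@10, authorship .......1.2
After op 2 (delete): buffer="sctnqdrs" (len 8), cursors c1@7 c2@8, authorship ........
After op 3 (add_cursor(0)): buffer="sctnqdrs" (len 8), cursors c3@0 c1@7 c2@8, authorship ........
After op 4 (move_left): buffer="sctnqdrs" (len 8), cursors c3@0 c1@6 c2@7, authorship ........

Answer: 6 7 0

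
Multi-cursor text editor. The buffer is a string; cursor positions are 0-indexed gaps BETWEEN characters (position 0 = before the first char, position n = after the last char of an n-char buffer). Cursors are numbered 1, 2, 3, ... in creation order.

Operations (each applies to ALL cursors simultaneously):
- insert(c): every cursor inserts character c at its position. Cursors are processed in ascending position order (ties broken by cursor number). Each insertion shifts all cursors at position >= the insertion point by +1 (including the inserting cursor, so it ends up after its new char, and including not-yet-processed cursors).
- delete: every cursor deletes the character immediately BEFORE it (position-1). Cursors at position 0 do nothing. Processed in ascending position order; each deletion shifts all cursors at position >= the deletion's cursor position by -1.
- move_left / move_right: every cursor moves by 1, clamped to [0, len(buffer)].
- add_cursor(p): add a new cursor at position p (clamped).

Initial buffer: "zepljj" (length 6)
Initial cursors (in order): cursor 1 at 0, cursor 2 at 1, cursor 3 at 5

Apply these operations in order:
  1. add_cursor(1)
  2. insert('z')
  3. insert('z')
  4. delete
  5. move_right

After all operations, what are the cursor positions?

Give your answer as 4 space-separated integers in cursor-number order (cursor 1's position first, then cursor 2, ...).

Answer: 2 5 10 5

Derivation:
After op 1 (add_cursor(1)): buffer="zepljj" (len 6), cursors c1@0 c2@1 c4@1 c3@5, authorship ......
After op 2 (insert('z')): buffer="zzzzepljzj" (len 10), cursors c1@1 c2@4 c4@4 c3@9, authorship 1.24....3.
After op 3 (insert('z')): buffer="zzzzzzzepljzzj" (len 14), cursors c1@2 c2@7 c4@7 c3@13, authorship 11.2424....33.
After op 4 (delete): buffer="zzzzepljzj" (len 10), cursors c1@1 c2@4 c4@4 c3@9, authorship 1.24....3.
After op 5 (move_right): buffer="zzzzepljzj" (len 10), cursors c1@2 c2@5 c4@5 c3@10, authorship 1.24....3.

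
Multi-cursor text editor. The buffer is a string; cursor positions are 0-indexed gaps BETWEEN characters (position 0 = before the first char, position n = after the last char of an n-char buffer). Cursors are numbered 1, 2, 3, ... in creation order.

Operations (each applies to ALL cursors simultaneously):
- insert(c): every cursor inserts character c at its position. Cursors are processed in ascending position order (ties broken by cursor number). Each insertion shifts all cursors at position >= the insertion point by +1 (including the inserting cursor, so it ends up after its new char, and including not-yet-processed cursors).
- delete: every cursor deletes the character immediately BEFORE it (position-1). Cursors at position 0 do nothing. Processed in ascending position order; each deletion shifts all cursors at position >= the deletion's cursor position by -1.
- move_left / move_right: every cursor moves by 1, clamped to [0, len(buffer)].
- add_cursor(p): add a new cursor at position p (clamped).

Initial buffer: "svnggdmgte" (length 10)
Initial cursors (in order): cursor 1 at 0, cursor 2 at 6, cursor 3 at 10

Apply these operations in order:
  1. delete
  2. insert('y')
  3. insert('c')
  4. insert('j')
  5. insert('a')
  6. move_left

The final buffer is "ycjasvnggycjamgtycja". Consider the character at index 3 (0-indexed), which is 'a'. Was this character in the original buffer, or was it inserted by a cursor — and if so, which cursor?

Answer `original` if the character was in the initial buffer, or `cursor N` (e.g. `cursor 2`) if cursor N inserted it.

Answer: cursor 1

Derivation:
After op 1 (delete): buffer="svnggmgt" (len 8), cursors c1@0 c2@5 c3@8, authorship ........
After op 2 (insert('y')): buffer="ysvnggymgty" (len 11), cursors c1@1 c2@7 c3@11, authorship 1.....2...3
After op 3 (insert('c')): buffer="ycsvnggycmgtyc" (len 14), cursors c1@2 c2@9 c3@14, authorship 11.....22...33
After op 4 (insert('j')): buffer="ycjsvnggycjmgtycj" (len 17), cursors c1@3 c2@11 c3@17, authorship 111.....222...333
After op 5 (insert('a')): buffer="ycjasvnggycjamgtycja" (len 20), cursors c1@4 c2@13 c3@20, authorship 1111.....2222...3333
After op 6 (move_left): buffer="ycjasvnggycjamgtycja" (len 20), cursors c1@3 c2@12 c3@19, authorship 1111.....2222...3333
Authorship (.=original, N=cursor N): 1 1 1 1 . . . . . 2 2 2 2 . . . 3 3 3 3
Index 3: author = 1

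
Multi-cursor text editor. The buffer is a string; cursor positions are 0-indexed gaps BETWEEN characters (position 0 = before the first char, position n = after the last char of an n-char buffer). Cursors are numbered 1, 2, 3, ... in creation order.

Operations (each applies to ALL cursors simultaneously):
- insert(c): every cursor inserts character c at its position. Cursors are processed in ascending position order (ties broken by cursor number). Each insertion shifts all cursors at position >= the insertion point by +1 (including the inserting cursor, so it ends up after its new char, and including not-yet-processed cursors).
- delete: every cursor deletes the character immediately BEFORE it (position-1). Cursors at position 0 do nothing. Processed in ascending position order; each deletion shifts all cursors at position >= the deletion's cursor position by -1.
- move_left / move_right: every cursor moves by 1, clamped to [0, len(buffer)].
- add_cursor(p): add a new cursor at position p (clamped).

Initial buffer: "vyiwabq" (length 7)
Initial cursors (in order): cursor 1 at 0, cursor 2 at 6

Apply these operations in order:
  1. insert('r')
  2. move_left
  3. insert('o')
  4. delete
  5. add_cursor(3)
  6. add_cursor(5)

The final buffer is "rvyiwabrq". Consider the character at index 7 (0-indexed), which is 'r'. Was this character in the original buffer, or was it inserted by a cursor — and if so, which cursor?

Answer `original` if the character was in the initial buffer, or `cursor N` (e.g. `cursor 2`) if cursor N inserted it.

Answer: cursor 2

Derivation:
After op 1 (insert('r')): buffer="rvyiwabrq" (len 9), cursors c1@1 c2@8, authorship 1......2.
After op 2 (move_left): buffer="rvyiwabrq" (len 9), cursors c1@0 c2@7, authorship 1......2.
After op 3 (insert('o')): buffer="orvyiwaborq" (len 11), cursors c1@1 c2@9, authorship 11......22.
After op 4 (delete): buffer="rvyiwabrq" (len 9), cursors c1@0 c2@7, authorship 1......2.
After op 5 (add_cursor(3)): buffer="rvyiwabrq" (len 9), cursors c1@0 c3@3 c2@7, authorship 1......2.
After op 6 (add_cursor(5)): buffer="rvyiwabrq" (len 9), cursors c1@0 c3@3 c4@5 c2@7, authorship 1......2.
Authorship (.=original, N=cursor N): 1 . . . . . . 2 .
Index 7: author = 2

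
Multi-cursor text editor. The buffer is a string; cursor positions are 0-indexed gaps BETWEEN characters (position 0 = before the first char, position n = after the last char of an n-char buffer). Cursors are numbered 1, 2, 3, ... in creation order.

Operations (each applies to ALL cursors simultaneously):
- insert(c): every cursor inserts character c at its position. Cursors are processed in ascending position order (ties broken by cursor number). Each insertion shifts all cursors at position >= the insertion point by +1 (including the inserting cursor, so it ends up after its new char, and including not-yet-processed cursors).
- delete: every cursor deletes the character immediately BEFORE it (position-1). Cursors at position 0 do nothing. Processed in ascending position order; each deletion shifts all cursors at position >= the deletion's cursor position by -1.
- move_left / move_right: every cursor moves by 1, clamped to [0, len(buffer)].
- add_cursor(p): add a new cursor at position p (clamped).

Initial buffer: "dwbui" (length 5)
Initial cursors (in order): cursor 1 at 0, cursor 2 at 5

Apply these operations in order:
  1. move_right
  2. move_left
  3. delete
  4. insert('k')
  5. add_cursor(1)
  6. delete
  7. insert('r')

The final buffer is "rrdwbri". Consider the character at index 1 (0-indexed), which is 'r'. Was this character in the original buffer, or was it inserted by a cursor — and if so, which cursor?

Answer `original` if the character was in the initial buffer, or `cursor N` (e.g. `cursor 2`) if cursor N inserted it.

Answer: cursor 3

Derivation:
After op 1 (move_right): buffer="dwbui" (len 5), cursors c1@1 c2@5, authorship .....
After op 2 (move_left): buffer="dwbui" (len 5), cursors c1@0 c2@4, authorship .....
After op 3 (delete): buffer="dwbi" (len 4), cursors c1@0 c2@3, authorship ....
After op 4 (insert('k')): buffer="kdwbki" (len 6), cursors c1@1 c2@5, authorship 1...2.
After op 5 (add_cursor(1)): buffer="kdwbki" (len 6), cursors c1@1 c3@1 c2@5, authorship 1...2.
After op 6 (delete): buffer="dwbi" (len 4), cursors c1@0 c3@0 c2@3, authorship ....
After op 7 (insert('r')): buffer="rrdwbri" (len 7), cursors c1@2 c3@2 c2@6, authorship 13...2.
Authorship (.=original, N=cursor N): 1 3 . . . 2 .
Index 1: author = 3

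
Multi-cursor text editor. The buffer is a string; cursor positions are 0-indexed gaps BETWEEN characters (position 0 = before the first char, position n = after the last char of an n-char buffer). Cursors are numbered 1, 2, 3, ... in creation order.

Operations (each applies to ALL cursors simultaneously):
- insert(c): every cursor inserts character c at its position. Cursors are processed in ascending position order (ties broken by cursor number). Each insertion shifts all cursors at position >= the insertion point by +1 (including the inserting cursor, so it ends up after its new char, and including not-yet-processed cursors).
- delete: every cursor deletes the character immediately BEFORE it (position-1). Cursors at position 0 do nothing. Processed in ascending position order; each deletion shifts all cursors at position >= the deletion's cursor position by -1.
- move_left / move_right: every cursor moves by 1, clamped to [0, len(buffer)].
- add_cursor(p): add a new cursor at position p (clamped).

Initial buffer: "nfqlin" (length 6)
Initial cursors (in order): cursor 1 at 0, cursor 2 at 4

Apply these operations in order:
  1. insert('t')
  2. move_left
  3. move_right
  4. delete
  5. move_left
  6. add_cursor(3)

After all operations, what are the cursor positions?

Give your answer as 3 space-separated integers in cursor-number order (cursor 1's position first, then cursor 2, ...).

After op 1 (insert('t')): buffer="tnfqltin" (len 8), cursors c1@1 c2@6, authorship 1....2..
After op 2 (move_left): buffer="tnfqltin" (len 8), cursors c1@0 c2@5, authorship 1....2..
After op 3 (move_right): buffer="tnfqltin" (len 8), cursors c1@1 c2@6, authorship 1....2..
After op 4 (delete): buffer="nfqlin" (len 6), cursors c1@0 c2@4, authorship ......
After op 5 (move_left): buffer="nfqlin" (len 6), cursors c1@0 c2@3, authorship ......
After op 6 (add_cursor(3)): buffer="nfqlin" (len 6), cursors c1@0 c2@3 c3@3, authorship ......

Answer: 0 3 3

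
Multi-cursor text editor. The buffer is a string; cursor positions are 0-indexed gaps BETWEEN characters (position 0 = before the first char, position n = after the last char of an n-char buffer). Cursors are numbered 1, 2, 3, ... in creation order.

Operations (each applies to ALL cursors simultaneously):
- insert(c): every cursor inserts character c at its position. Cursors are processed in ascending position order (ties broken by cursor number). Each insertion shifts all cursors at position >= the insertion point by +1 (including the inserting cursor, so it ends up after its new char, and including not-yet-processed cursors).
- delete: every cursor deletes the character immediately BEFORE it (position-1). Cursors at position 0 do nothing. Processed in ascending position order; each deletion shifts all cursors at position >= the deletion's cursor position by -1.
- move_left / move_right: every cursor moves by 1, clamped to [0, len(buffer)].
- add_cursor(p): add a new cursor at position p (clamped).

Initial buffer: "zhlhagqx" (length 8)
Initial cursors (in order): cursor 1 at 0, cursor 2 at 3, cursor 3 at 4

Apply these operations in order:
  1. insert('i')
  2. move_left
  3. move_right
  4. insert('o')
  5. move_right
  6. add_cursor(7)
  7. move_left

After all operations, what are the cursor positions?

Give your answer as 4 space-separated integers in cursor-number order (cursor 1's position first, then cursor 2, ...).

After op 1 (insert('i')): buffer="izhlihiagqx" (len 11), cursors c1@1 c2@5 c3@7, authorship 1...2.3....
After op 2 (move_left): buffer="izhlihiagqx" (len 11), cursors c1@0 c2@4 c3@6, authorship 1...2.3....
After op 3 (move_right): buffer="izhlihiagqx" (len 11), cursors c1@1 c2@5 c3@7, authorship 1...2.3....
After op 4 (insert('o')): buffer="iozhliohioagqx" (len 14), cursors c1@2 c2@7 c3@10, authorship 11...22.33....
After op 5 (move_right): buffer="iozhliohioagqx" (len 14), cursors c1@3 c2@8 c3@11, authorship 11...22.33....
After op 6 (add_cursor(7)): buffer="iozhliohioagqx" (len 14), cursors c1@3 c4@7 c2@8 c3@11, authorship 11...22.33....
After op 7 (move_left): buffer="iozhliohioagqx" (len 14), cursors c1@2 c4@6 c2@7 c3@10, authorship 11...22.33....

Answer: 2 7 10 6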